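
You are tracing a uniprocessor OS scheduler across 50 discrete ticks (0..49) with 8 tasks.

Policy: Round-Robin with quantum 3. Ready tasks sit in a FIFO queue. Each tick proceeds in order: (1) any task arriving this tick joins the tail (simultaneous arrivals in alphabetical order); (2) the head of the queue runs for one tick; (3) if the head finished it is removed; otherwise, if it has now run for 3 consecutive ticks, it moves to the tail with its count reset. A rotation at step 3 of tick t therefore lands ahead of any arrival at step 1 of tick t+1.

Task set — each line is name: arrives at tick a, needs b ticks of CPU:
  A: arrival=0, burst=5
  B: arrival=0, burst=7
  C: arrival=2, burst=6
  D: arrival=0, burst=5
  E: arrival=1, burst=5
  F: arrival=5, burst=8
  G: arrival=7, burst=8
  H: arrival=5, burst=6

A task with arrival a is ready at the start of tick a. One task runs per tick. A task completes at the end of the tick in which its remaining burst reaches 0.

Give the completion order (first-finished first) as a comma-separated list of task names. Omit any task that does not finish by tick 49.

t=0: queue=[A,B,D] q_used=0 → run A
t=1: queue=[A,B,D,E] q_used=1 → run A
t=2: queue=[A,B,D,E,C] q_used=2 → run A
t=3: queue=[B,D,E,C,A] q_used=0 → run B
t=4: queue=[B,D,E,C,A] q_used=1 → run B
t=5: queue=[B,D,E,C,A,F,H] q_used=2 → run B
t=6: queue=[D,E,C,A,F,H,B] q_used=0 → run D
t=7: queue=[D,E,C,A,F,H,B,G] q_used=1 → run D
t=8: queue=[D,E,C,A,F,H,B,G] q_used=2 → run D
t=9: queue=[E,C,A,F,H,B,G,D] q_used=0 → run E
t=10: queue=[E,C,A,F,H,B,G,D] q_used=1 → run E
t=11: queue=[E,C,A,F,H,B,G,D] q_used=2 → run E
t=12: queue=[C,A,F,H,B,G,D,E] q_used=0 → run C
t=13: queue=[C,A,F,H,B,G,D,E] q_used=1 → run C
t=14: queue=[C,A,F,H,B,G,D,E] q_used=2 → run C
t=15: queue=[A,F,H,B,G,D,E,C] q_used=0 → run A
t=16: queue=[A,F,H,B,G,D,E,C] q_used=1 → run A
t=17: queue=[F,H,B,G,D,E,C] q_used=0 → run F
t=18: queue=[F,H,B,G,D,E,C] q_used=1 → run F
t=19: queue=[F,H,B,G,D,E,C] q_used=2 → run F
t=20: queue=[H,B,G,D,E,C,F] q_used=0 → run H
t=21: queue=[H,B,G,D,E,C,F] q_used=1 → run H
t=22: queue=[H,B,G,D,E,C,F] q_used=2 → run H
t=23: queue=[B,G,D,E,C,F,H] q_used=0 → run B
t=24: queue=[B,G,D,E,C,F,H] q_used=1 → run B
t=25: queue=[B,G,D,E,C,F,H] q_used=2 → run B
t=26: queue=[G,D,E,C,F,H,B] q_used=0 → run G
t=27: queue=[G,D,E,C,F,H,B] q_used=1 → run G
t=28: queue=[G,D,E,C,F,H,B] q_used=2 → run G
t=29: queue=[D,E,C,F,H,B,G] q_used=0 → run D
t=30: queue=[D,E,C,F,H,B,G] q_used=1 → run D
t=31: queue=[E,C,F,H,B,G] q_used=0 → run E
t=32: queue=[E,C,F,H,B,G] q_used=1 → run E
t=33: queue=[C,F,H,B,G] q_used=0 → run C
t=34: queue=[C,F,H,B,G] q_used=1 → run C
t=35: queue=[C,F,H,B,G] q_used=2 → run C
t=36: queue=[F,H,B,G] q_used=0 → run F
t=37: queue=[F,H,B,G] q_used=1 → run F
t=38: queue=[F,H,B,G] q_used=2 → run F
t=39: queue=[H,B,G,F] q_used=0 → run H
t=40: queue=[H,B,G,F] q_used=1 → run H
t=41: queue=[H,B,G,F] q_used=2 → run H
t=42: queue=[B,G,F] q_used=0 → run B
t=43: queue=[G,F] q_used=0 → run G
t=44: queue=[G,F] q_used=1 → run G
t=45: queue=[G,F] q_used=2 → run G
t=46: queue=[F,G] q_used=0 → run F
t=47: queue=[F,G] q_used=1 → run F
t=48: queue=[G] q_used=0 → run G
t=49: queue=[G] q_used=1 → run G

completion order = A, D, E, C, H, B, F, G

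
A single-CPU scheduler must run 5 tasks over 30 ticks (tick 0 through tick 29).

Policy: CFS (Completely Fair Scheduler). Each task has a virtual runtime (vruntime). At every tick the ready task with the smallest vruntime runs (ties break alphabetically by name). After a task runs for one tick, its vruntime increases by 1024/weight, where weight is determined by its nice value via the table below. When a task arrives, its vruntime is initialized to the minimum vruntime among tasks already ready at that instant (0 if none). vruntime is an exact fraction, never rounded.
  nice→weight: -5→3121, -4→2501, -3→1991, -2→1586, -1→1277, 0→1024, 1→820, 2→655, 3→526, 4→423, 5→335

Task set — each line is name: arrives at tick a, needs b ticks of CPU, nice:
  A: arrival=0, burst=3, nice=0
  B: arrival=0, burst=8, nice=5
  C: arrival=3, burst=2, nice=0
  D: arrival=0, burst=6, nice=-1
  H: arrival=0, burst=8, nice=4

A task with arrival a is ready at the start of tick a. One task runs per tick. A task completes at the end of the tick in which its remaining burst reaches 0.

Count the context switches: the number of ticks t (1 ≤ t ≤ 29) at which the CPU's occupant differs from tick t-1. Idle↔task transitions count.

context switches = 24

t=0: vr[A=0 B=0 D=0 H=0] → run A
t=1: vr[A=1 B=0 D=0 H=0] → run B
t=2: vr[A=1 B=1024/335 D=0 H=0] → run D
t=3: vr[A=1 B=1024/335 C=0 D=1024/1277 H=0] → run C
t=4: vr[A=1 B=1024/335 C=1 D=1024/1277 H=0] → run H
t=5: vr[A=1 B=1024/335 C=1 D=1024/1277 H=1024/423] → run D
t=6: vr[A=1 B=1024/335 C=1 D=2048/1277 H=1024/423] → run A
t=7: vr[A=2 B=1024/335 C=1 D=2048/1277 H=1024/423] → run C
t=8: vr[A=2 B=1024/335 D=2048/1277 H=1024/423] → run D
t=9: vr[A=2 B=1024/335 D=3072/1277 H=1024/423] → run A
t=10: vr[B=1024/335 D=3072/1277 H=1024/423] → run D
t=11: vr[B=1024/335 D=4096/1277 H=1024/423] → run H
t=12: vr[B=1024/335 D=4096/1277 H=2048/423] → run B
t=13: vr[B=2048/335 D=4096/1277 H=2048/423] → run D
t=14: vr[B=2048/335 D=5120/1277 H=2048/423] → run D
t=15: vr[B=2048/335 H=2048/423] → run H
t=16: vr[B=2048/335 H=1024/141] → run B
t=17: vr[B=3072/335 H=1024/141] → run H
t=18: vr[B=3072/335 H=4096/423] → run B
t=19: vr[B=4096/335 H=4096/423] → run H
t=20: vr[B=4096/335 H=5120/423] → run H
t=21: vr[B=4096/335 H=2048/141] → run B
t=22: vr[B=1024/67 H=2048/141] → run H
t=23: vr[B=1024/67 H=7168/423] → run B
t=24: vr[B=6144/335 H=7168/423] → run H
t=25: vr[B=6144/335] → run B
t=26: vr[B=7168/335] → run B
t=27: (idle)
t=28: (idle)
t=29: (idle)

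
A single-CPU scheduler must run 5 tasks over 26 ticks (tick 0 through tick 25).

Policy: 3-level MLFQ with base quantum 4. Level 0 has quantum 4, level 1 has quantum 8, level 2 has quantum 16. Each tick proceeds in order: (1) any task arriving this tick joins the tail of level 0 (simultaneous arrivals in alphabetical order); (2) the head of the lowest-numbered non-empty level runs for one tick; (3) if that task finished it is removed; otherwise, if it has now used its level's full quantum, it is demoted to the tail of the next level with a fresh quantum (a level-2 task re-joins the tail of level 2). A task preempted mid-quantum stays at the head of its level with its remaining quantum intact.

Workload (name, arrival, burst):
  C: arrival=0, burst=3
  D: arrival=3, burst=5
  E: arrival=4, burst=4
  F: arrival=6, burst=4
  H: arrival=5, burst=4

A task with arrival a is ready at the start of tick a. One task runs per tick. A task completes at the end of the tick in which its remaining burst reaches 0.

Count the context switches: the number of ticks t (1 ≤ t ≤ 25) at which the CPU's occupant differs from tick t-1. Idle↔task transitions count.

context switches = 6

t=0: L0/L1/L2 = C/-/- → run C
t=1: L0/L1/L2 = C/-/- → run C
t=2: L0/L1/L2 = C/-/- → run C
t=3: L0/L1/L2 = D/-/- → run D
t=4: L0/L1/L2 = DE/-/- → run D
t=5: L0/L1/L2 = DEH/-/- → run D
t=6: L0/L1/L2 = DEHF/-/- → run D
t=7: L0/L1/L2 = EHF/D/- → run E
t=8: L0/L1/L2 = EHF/D/- → run E
t=9: L0/L1/L2 = EHF/D/- → run E
t=10: L0/L1/L2 = EHF/D/- → run E
t=11: L0/L1/L2 = HF/D/- → run H
t=12: L0/L1/L2 = HF/D/- → run H
t=13: L0/L1/L2 = HF/D/- → run H
t=14: L0/L1/L2 = HF/D/- → run H
t=15: L0/L1/L2 = F/D/- → run F
t=16: L0/L1/L2 = F/D/- → run F
t=17: L0/L1/L2 = F/D/- → run F
t=18: L0/L1/L2 = F/D/- → run F
t=19: L0/L1/L2 = -/D/- → run D
t=20: (idle)
t=21: (idle)
t=22: (idle)
t=23: (idle)
t=24: (idle)
t=25: (idle)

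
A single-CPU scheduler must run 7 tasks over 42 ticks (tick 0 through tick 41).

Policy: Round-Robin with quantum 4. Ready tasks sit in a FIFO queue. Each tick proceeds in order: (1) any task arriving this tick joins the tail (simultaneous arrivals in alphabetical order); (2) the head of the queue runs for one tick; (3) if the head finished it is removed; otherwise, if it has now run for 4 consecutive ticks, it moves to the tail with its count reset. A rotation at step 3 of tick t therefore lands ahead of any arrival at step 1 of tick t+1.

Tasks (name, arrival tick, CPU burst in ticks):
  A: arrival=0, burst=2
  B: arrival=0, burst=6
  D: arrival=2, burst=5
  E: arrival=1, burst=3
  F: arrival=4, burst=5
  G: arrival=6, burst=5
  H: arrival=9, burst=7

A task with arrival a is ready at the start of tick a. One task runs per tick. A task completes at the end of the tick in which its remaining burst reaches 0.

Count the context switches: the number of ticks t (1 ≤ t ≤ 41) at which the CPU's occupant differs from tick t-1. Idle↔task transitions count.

context switches = 12

t=0: queue=[A,B] q_used=0 → run A
t=1: queue=[A,B,E] q_used=1 → run A
t=2: queue=[B,E,D] q_used=0 → run B
t=3: queue=[B,E,D] q_used=1 → run B
t=4: queue=[B,E,D,F] q_used=2 → run B
t=5: queue=[B,E,D,F] q_used=3 → run B
t=6: queue=[E,D,F,B,G] q_used=0 → run E
t=7: queue=[E,D,F,B,G] q_used=1 → run E
t=8: queue=[E,D,F,B,G] q_used=2 → run E
t=9: queue=[D,F,B,G,H] q_used=0 → run D
t=10: queue=[D,F,B,G,H] q_used=1 → run D
t=11: queue=[D,F,B,G,H] q_used=2 → run D
t=12: queue=[D,F,B,G,H] q_used=3 → run D
t=13: queue=[F,B,G,H,D] q_used=0 → run F
t=14: queue=[F,B,G,H,D] q_used=1 → run F
t=15: queue=[F,B,G,H,D] q_used=2 → run F
t=16: queue=[F,B,G,H,D] q_used=3 → run F
t=17: queue=[B,G,H,D,F] q_used=0 → run B
t=18: queue=[B,G,H,D,F] q_used=1 → run B
t=19: queue=[G,H,D,F] q_used=0 → run G
t=20: queue=[G,H,D,F] q_used=1 → run G
t=21: queue=[G,H,D,F] q_used=2 → run G
t=22: queue=[G,H,D,F] q_used=3 → run G
t=23: queue=[H,D,F,G] q_used=0 → run H
t=24: queue=[H,D,F,G] q_used=1 → run H
t=25: queue=[H,D,F,G] q_used=2 → run H
t=26: queue=[H,D,F,G] q_used=3 → run H
t=27: queue=[D,F,G,H] q_used=0 → run D
t=28: queue=[F,G,H] q_used=0 → run F
t=29: queue=[G,H] q_used=0 → run G
t=30: queue=[H] q_used=0 → run H
t=31: queue=[H] q_used=1 → run H
t=32: queue=[H] q_used=2 → run H
t=33: (idle)
t=34: (idle)
t=35: (idle)
t=36: (idle)
t=37: (idle)
t=38: (idle)
t=39: (idle)
t=40: (idle)
t=41: (idle)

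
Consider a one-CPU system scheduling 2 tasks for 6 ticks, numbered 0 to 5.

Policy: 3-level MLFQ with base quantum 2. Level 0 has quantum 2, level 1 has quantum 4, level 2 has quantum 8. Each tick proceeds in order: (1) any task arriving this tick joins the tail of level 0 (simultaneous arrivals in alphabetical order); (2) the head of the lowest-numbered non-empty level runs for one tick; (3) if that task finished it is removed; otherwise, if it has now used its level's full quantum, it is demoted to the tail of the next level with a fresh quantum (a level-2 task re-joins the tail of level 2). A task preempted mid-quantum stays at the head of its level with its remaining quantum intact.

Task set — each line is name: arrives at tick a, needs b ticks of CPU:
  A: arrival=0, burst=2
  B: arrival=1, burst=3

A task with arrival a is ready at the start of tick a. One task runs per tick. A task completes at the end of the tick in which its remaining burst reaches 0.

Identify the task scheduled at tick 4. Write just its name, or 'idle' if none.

t=0: L0/L1/L2 = A/-/- → run A
t=1: L0/L1/L2 = AB/-/- → run A
t=2: L0/L1/L2 = B/-/- → run B
t=3: L0/L1/L2 = B/-/- → run B
t=4: L0/L1/L2 = -/B/- → run B
t=5: (idle)

running at tick 4 = B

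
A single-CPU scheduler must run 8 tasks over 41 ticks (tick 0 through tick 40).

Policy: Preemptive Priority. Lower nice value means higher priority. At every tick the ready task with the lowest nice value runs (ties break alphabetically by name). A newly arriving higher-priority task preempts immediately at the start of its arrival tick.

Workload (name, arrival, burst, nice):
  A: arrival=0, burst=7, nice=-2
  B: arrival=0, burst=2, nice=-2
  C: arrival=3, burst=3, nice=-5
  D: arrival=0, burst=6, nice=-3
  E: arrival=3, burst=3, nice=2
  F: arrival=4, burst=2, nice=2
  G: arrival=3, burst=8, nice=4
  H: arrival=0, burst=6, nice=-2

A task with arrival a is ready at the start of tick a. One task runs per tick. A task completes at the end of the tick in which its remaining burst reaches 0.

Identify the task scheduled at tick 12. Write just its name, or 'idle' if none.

running at tick 12 = A

t=0: ready={A,B,D,H} → run D
t=1: ready={A,B,D,H} → run D
t=2: ready={A,B,D,H} → run D
t=3: ready={A,B,C,D,E,G,H} → run C
t=4: ready={A,B,C,D,E,F,G,H} → run C
t=5: ready={A,B,C,D,E,F,G,H} → run C
t=6: ready={A,B,D,E,F,G,H} → run D
t=7: ready={A,B,D,E,F,G,H} → run D
t=8: ready={A,B,D,E,F,G,H} → run D
t=9: ready={A,B,E,F,G,H} → run A
t=10: ready={A,B,E,F,G,H} → run A
t=11: ready={A,B,E,F,G,H} → run A
t=12: ready={A,B,E,F,G,H} → run A
t=13: ready={A,B,E,F,G,H} → run A
t=14: ready={A,B,E,F,G,H} → run A
t=15: ready={A,B,E,F,G,H} → run A
t=16: ready={B,E,F,G,H} → run B
t=17: ready={B,E,F,G,H} → run B
t=18: ready={E,F,G,H} → run H
t=19: ready={E,F,G,H} → run H
t=20: ready={E,F,G,H} → run H
t=21: ready={E,F,G,H} → run H
t=22: ready={E,F,G,H} → run H
t=23: ready={E,F,G,H} → run H
t=24: ready={E,F,G} → run E
t=25: ready={E,F,G} → run E
t=26: ready={E,F,G} → run E
t=27: ready={F,G} → run F
t=28: ready={F,G} → run F
t=29: ready={G} → run G
t=30: ready={G} → run G
t=31: ready={G} → run G
t=32: ready={G} → run G
t=33: ready={G} → run G
t=34: ready={G} → run G
t=35: ready={G} → run G
t=36: ready={G} → run G
t=37: (idle)
t=38: (idle)
t=39: (idle)
t=40: (idle)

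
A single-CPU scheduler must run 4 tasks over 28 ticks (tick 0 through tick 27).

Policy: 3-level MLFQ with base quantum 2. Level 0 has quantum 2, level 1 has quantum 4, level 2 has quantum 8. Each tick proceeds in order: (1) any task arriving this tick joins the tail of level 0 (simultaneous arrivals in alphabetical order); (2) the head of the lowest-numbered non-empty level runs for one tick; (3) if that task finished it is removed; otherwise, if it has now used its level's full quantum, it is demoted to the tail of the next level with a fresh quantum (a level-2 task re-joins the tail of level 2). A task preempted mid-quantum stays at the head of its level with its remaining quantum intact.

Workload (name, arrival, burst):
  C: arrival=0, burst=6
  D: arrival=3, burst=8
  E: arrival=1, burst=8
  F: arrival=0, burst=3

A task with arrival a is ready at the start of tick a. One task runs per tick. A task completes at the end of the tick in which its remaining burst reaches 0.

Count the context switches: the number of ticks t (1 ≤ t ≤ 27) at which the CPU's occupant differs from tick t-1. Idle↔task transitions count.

context switches = 10

t=0: L0/L1/L2 = CF/-/- → run C
t=1: L0/L1/L2 = CFE/-/- → run C
t=2: L0/L1/L2 = FE/C/- → run F
t=3: L0/L1/L2 = FED/C/- → run F
t=4: L0/L1/L2 = ED/CF/- → run E
t=5: L0/L1/L2 = ED/CF/- → run E
t=6: L0/L1/L2 = D/CFE/- → run D
t=7: L0/L1/L2 = D/CFE/- → run D
t=8: L0/L1/L2 = -/CFED/- → run C
t=9: L0/L1/L2 = -/CFED/- → run C
t=10: L0/L1/L2 = -/CFED/- → run C
t=11: L0/L1/L2 = -/CFED/- → run C
t=12: L0/L1/L2 = -/FED/- → run F
t=13: L0/L1/L2 = -/ED/- → run E
t=14: L0/L1/L2 = -/ED/- → run E
t=15: L0/L1/L2 = -/ED/- → run E
t=16: L0/L1/L2 = -/ED/- → run E
t=17: L0/L1/L2 = -/D/E → run D
t=18: L0/L1/L2 = -/D/E → run D
t=19: L0/L1/L2 = -/D/E → run D
t=20: L0/L1/L2 = -/D/E → run D
t=21: L0/L1/L2 = -/-/ED → run E
t=22: L0/L1/L2 = -/-/ED → run E
t=23: L0/L1/L2 = -/-/D → run D
t=24: L0/L1/L2 = -/-/D → run D
t=25: (idle)
t=26: (idle)
t=27: (idle)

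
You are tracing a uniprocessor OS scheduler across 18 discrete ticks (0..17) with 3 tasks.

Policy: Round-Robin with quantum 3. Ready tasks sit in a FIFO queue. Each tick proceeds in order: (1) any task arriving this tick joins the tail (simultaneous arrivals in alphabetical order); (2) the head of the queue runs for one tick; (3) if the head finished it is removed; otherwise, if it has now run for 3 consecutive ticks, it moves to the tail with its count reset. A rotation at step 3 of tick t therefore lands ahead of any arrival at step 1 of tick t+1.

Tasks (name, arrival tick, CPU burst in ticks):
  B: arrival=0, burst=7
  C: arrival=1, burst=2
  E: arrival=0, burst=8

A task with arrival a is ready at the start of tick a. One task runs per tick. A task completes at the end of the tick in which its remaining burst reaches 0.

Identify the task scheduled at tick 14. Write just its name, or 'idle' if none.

t=0: queue=[B,E] q_used=0 → run B
t=1: queue=[B,E,C] q_used=1 → run B
t=2: queue=[B,E,C] q_used=2 → run B
t=3: queue=[E,C,B] q_used=0 → run E
t=4: queue=[E,C,B] q_used=1 → run E
t=5: queue=[E,C,B] q_used=2 → run E
t=6: queue=[C,B,E] q_used=0 → run C
t=7: queue=[C,B,E] q_used=1 → run C
t=8: queue=[B,E] q_used=0 → run B
t=9: queue=[B,E] q_used=1 → run B
t=10: queue=[B,E] q_used=2 → run B
t=11: queue=[E,B] q_used=0 → run E
t=12: queue=[E,B] q_used=1 → run E
t=13: queue=[E,B] q_used=2 → run E
t=14: queue=[B,E] q_used=0 → run B
t=15: queue=[E] q_used=0 → run E
t=16: queue=[E] q_used=1 → run E
t=17: (idle)

running at tick 14 = B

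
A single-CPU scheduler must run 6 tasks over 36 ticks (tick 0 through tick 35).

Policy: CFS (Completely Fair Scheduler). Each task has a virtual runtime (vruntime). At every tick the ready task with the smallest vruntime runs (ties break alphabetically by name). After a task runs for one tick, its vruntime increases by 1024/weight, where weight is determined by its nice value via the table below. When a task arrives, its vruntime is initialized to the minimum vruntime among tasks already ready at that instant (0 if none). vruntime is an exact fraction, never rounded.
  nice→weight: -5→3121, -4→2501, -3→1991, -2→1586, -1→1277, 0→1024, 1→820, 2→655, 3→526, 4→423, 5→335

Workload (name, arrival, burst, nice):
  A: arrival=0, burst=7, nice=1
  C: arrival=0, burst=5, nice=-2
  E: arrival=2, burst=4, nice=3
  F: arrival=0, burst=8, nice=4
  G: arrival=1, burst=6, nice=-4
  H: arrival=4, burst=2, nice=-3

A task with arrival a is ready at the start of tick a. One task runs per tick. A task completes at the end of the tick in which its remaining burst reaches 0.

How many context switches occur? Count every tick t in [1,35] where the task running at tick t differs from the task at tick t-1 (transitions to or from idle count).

t=0: vr[A=0 C=0 F=0] → run A
t=1: vr[A=256/205 C=0 F=0 G=0] → run C
t=2: vr[A=256/205 C=512/793 E=0 F=0 G=0] → run E
t=3: vr[A=256/205 C=512/793 E=512/263 F=0 G=0] → run F
t=4: vr[A=256/205 C=512/793 E=512/263 F=1024/423 G=0 H=0] → run G
t=5: vr[A=256/205 C=512/793 E=512/263 F=1024/423 G=1024/2501 H=0] → run H
t=6: vr[A=256/205 C=512/793 E=512/263 F=1024/423 G=1024/2501 H=1024/1991] → run G
t=7: vr[A=256/205 C=512/793 E=512/263 F=1024/423 G=2048/2501 H=1024/1991] → run H
t=8: vr[A=256/205 C=512/793 E=512/263 F=1024/423 G=2048/2501] → run C
t=9: vr[A=256/205 C=1024/793 E=512/263 F=1024/423 G=2048/2501] → run G
t=10: vr[A=256/205 C=1024/793 E=512/263 F=1024/423 G=3072/2501] → run G
t=11: vr[A=256/205 C=1024/793 E=512/263 F=1024/423 G=4096/2501] → run A
t=12: vr[A=512/205 C=1024/793 E=512/263 F=1024/423 G=4096/2501] → run C
t=13: vr[A=512/205 C=1536/793 E=512/263 F=1024/423 G=4096/2501] → run G
t=14: vr[A=512/205 C=1536/793 E=512/263 F=1024/423 G=5120/2501] → run C
t=15: vr[A=512/205 C=2048/793 E=512/263 F=1024/423 G=5120/2501] → run E
t=16: vr[A=512/205 C=2048/793 E=1024/263 F=1024/423 G=5120/2501] → run G
t=17: vr[A=512/205 C=2048/793 E=1024/263 F=1024/423] → run F
t=18: vr[A=512/205 C=2048/793 E=1024/263 F=2048/423] → run A
t=19: vr[A=768/205 C=2048/793 E=1024/263 F=2048/423] → run C
t=20: vr[A=768/205 E=1024/263 F=2048/423] → run A
t=21: vr[A=1024/205 E=1024/263 F=2048/423] → run E
t=22: vr[A=1024/205 E=1536/263 F=2048/423] → run F
t=23: vr[A=1024/205 E=1536/263 F=1024/141] → run A
t=24: vr[A=256/41 E=1536/263 F=1024/141] → run E
t=25: vr[A=256/41 F=1024/141] → run A
t=26: vr[A=1536/205 F=1024/141] → run F
t=27: vr[A=1536/205 F=4096/423] → run A
t=28: vr[F=4096/423] → run F
t=29: vr[F=5120/423] → run F
t=30: vr[F=2048/141] → run F
t=31: vr[F=7168/423] → run F
t=32: (idle)
t=33: (idle)
t=34: (idle)
t=35: (idle)

context switches = 28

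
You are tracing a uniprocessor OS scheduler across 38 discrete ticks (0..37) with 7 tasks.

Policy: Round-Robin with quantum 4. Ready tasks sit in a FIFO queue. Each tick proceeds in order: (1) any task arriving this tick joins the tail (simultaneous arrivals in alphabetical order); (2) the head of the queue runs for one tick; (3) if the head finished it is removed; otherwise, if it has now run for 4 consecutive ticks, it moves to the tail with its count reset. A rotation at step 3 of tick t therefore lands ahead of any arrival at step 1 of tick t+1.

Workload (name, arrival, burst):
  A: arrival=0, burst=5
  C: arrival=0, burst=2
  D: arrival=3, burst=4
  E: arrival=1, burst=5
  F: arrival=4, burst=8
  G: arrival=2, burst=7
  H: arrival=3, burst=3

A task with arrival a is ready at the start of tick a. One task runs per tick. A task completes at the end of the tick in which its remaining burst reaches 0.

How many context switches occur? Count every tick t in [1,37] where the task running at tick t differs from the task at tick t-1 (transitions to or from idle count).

context switches = 11

t=0: queue=[A,C] q_used=0 → run A
t=1: queue=[A,C,E] q_used=1 → run A
t=2: queue=[A,C,E,G] q_used=2 → run A
t=3: queue=[A,C,E,G,D,H] q_used=3 → run A
t=4: queue=[C,E,G,D,H,A,F] q_used=0 → run C
t=5: queue=[C,E,G,D,H,A,F] q_used=1 → run C
t=6: queue=[E,G,D,H,A,F] q_used=0 → run E
t=7: queue=[E,G,D,H,A,F] q_used=1 → run E
t=8: queue=[E,G,D,H,A,F] q_used=2 → run E
t=9: queue=[E,G,D,H,A,F] q_used=3 → run E
t=10: queue=[G,D,H,A,F,E] q_used=0 → run G
t=11: queue=[G,D,H,A,F,E] q_used=1 → run G
t=12: queue=[G,D,H,A,F,E] q_used=2 → run G
t=13: queue=[G,D,H,A,F,E] q_used=3 → run G
t=14: queue=[D,H,A,F,E,G] q_used=0 → run D
t=15: queue=[D,H,A,F,E,G] q_used=1 → run D
t=16: queue=[D,H,A,F,E,G] q_used=2 → run D
t=17: queue=[D,H,A,F,E,G] q_used=3 → run D
t=18: queue=[H,A,F,E,G] q_used=0 → run H
t=19: queue=[H,A,F,E,G] q_used=1 → run H
t=20: queue=[H,A,F,E,G] q_used=2 → run H
t=21: queue=[A,F,E,G] q_used=0 → run A
t=22: queue=[F,E,G] q_used=0 → run F
t=23: queue=[F,E,G] q_used=1 → run F
t=24: queue=[F,E,G] q_used=2 → run F
t=25: queue=[F,E,G] q_used=3 → run F
t=26: queue=[E,G,F] q_used=0 → run E
t=27: queue=[G,F] q_used=0 → run G
t=28: queue=[G,F] q_used=1 → run G
t=29: queue=[G,F] q_used=2 → run G
t=30: queue=[F] q_used=0 → run F
t=31: queue=[F] q_used=1 → run F
t=32: queue=[F] q_used=2 → run F
t=33: queue=[F] q_used=3 → run F
t=34: (idle)
t=35: (idle)
t=36: (idle)
t=37: (idle)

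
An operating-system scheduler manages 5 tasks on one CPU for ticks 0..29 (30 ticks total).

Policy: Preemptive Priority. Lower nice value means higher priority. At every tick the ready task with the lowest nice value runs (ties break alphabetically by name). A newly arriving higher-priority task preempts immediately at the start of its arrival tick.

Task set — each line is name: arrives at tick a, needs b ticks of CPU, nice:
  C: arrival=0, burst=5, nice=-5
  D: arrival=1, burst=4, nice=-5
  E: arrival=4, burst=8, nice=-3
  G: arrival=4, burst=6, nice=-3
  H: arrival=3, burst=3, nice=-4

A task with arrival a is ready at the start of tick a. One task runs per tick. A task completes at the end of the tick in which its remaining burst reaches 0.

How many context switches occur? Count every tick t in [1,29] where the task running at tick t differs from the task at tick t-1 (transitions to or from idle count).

context switches = 5

t=0: ready={C} → run C
t=1: ready={C,D} → run C
t=2: ready={C,D} → run C
t=3: ready={C,D,H} → run C
t=4: ready={C,D,E,G,H} → run C
t=5: ready={D,E,G,H} → run D
t=6: ready={D,E,G,H} → run D
t=7: ready={D,E,G,H} → run D
t=8: ready={D,E,G,H} → run D
t=9: ready={E,G,H} → run H
t=10: ready={E,G,H} → run H
t=11: ready={E,G,H} → run H
t=12: ready={E,G} → run E
t=13: ready={E,G} → run E
t=14: ready={E,G} → run E
t=15: ready={E,G} → run E
t=16: ready={E,G} → run E
t=17: ready={E,G} → run E
t=18: ready={E,G} → run E
t=19: ready={E,G} → run E
t=20: ready={G} → run G
t=21: ready={G} → run G
t=22: ready={G} → run G
t=23: ready={G} → run G
t=24: ready={G} → run G
t=25: ready={G} → run G
t=26: (idle)
t=27: (idle)
t=28: (idle)
t=29: (idle)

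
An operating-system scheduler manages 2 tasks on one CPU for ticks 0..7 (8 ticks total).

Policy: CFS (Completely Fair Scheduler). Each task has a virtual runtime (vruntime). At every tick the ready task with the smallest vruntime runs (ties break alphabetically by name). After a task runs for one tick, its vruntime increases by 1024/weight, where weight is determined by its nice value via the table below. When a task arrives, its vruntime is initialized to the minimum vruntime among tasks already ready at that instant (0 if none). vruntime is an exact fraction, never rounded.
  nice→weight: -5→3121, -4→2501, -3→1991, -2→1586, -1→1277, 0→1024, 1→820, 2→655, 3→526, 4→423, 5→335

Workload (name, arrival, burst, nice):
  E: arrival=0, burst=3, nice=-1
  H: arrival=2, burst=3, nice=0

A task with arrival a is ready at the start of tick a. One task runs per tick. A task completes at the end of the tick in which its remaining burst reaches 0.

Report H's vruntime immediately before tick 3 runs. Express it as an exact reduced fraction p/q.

vruntime(H, start of tick 3) = 2048/1277

t=0: vr[E=0] → run E
t=1: vr[E=1024/1277] → run E
t=2: vr[E=2048/1277 H=2048/1277] → run E
t=3: vr[H=2048/1277] → run H
t=4: vr[H=3325/1277] → run H
t=5: vr[H=4602/1277] → run H
t=6: (idle)
t=7: (idle)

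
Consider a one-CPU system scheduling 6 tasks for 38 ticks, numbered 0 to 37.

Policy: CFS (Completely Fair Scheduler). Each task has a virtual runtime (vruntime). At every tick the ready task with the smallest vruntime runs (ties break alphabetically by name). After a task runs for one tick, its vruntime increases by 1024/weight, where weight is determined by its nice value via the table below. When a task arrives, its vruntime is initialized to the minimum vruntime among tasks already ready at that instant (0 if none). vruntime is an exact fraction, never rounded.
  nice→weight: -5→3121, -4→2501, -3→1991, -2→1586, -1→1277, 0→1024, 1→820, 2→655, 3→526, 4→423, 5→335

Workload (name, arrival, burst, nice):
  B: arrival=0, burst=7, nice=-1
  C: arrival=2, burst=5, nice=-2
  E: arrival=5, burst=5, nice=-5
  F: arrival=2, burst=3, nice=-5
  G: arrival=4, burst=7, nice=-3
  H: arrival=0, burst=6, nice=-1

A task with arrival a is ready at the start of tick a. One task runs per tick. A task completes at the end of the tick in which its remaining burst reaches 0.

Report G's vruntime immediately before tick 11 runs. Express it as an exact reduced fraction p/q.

t=0: vr[B=0 H=0] → run B
t=1: vr[B=1024/1277 H=0] → run H
t=2: vr[B=1024/1277 C=1024/1277 F=1024/1277 H=1024/1277] → run B
t=3: vr[B=2048/1277 C=1024/1277 F=1024/1277 H=1024/1277] → run C
t=4: vr[B=2048/1277 C=1465856/1012661 F=1024/1277 G=1024/1277 H=1024/1277] → run F
t=5: vr[B=2048/1277 C=1465856/1012661 E=1024/1277 F=4503552/3985517 G=1024/1277 H=1024/1277] → run E
t=6: vr[B=2048/1277 C=1465856/1012661 E=4503552/3985517 F=4503552/3985517 G=1024/1277 H=1024/1277] → run G
t=7: vr[B=2048/1277 C=1465856/1012661 E=4503552/3985517 F=4503552/3985517 G=3346432/2542507 H=1024/1277] → run H
t=8: vr[B=2048/1277 C=1465856/1012661 E=4503552/3985517 F=4503552/3985517 G=3346432/2542507 H=2048/1277] → run E
t=9: vr[B=2048/1277 C=1465856/1012661 E=5811200/3985517 F=4503552/3985517 G=3346432/2542507 H=2048/1277] → run F
t=10: vr[B=2048/1277 C=1465856/1012661 E=5811200/3985517 F=5811200/3985517 G=3346432/2542507 H=2048/1277] → run G
t=11: vr[B=2048/1277 C=1465856/1012661 E=5811200/3985517 F=5811200/3985517 G=4654080/2542507 H=2048/1277] → run C
t=12: vr[B=2048/1277 C=2119680/1012661 E=5811200/3985517 F=5811200/3985517 G=4654080/2542507 H=2048/1277] → run E
t=13: vr[B=2048/1277 C=2119680/1012661 E=7118848/3985517 F=5811200/3985517 G=4654080/2542507 H=2048/1277] → run F
t=14: vr[B=2048/1277 C=2119680/1012661 E=7118848/3985517 G=4654080/2542507 H=2048/1277] → run B
t=15: vr[B=3072/1277 C=2119680/1012661 E=7118848/3985517 G=4654080/2542507 H=2048/1277] → run H
t=16: vr[B=3072/1277 C=2119680/1012661 E=7118848/3985517 G=4654080/2542507 H=3072/1277] → run E
t=17: vr[B=3072/1277 C=2119680/1012661 E=8426496/3985517 G=4654080/2542507 H=3072/1277] → run G
t=18: vr[B=3072/1277 C=2119680/1012661 E=8426496/3985517 G=5961728/2542507 H=3072/1277] → run C
t=19: vr[B=3072/1277 C=2773504/1012661 E=8426496/3985517 G=5961728/2542507 H=3072/1277] → run E
t=20: vr[B=3072/1277 C=2773504/1012661 G=5961728/2542507 H=3072/1277] → run G
t=21: vr[B=3072/1277 C=2773504/1012661 G=7269376/2542507 H=3072/1277] → run B
t=22: vr[B=4096/1277 C=2773504/1012661 G=7269376/2542507 H=3072/1277] → run H
t=23: vr[B=4096/1277 C=2773504/1012661 G=7269376/2542507 H=4096/1277] → run C
t=24: vr[B=4096/1277 C=3427328/1012661 G=7269376/2542507 H=4096/1277] → run G
t=25: vr[B=4096/1277 C=3427328/1012661 G=8577024/2542507 H=4096/1277] → run B
t=26: vr[B=5120/1277 C=3427328/1012661 G=8577024/2542507 H=4096/1277] → run H
t=27: vr[B=5120/1277 C=3427328/1012661 G=8577024/2542507 H=5120/1277] → run G
t=28: vr[B=5120/1277 C=3427328/1012661 G=9884672/2542507 H=5120/1277] → run C
t=29: vr[B=5120/1277 G=9884672/2542507 H=5120/1277] → run G
t=30: vr[B=5120/1277 H=5120/1277] → run B
t=31: vr[B=6144/1277 H=5120/1277] → run H
t=32: vr[B=6144/1277] → run B
t=33: (idle)
t=34: (idle)
t=35: (idle)
t=36: (idle)
t=37: (idle)

vruntime(G, start of tick 11) = 4654080/2542507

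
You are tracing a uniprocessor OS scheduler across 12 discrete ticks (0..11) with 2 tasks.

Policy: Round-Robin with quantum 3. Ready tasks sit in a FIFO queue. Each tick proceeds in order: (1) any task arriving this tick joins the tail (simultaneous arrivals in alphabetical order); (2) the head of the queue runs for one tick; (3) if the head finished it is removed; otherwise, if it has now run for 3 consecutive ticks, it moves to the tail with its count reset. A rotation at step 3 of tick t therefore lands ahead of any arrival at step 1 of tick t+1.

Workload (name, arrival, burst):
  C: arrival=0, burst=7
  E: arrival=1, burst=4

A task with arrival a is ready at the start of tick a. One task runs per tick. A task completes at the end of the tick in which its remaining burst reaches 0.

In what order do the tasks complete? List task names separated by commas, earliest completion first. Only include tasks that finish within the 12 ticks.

completion order = E, C

t=0: queue=[C] q_used=0 → run C
t=1: queue=[C,E] q_used=1 → run C
t=2: queue=[C,E] q_used=2 → run C
t=3: queue=[E,C] q_used=0 → run E
t=4: queue=[E,C] q_used=1 → run E
t=5: queue=[E,C] q_used=2 → run E
t=6: queue=[C,E] q_used=0 → run C
t=7: queue=[C,E] q_used=1 → run C
t=8: queue=[C,E] q_used=2 → run C
t=9: queue=[E,C] q_used=0 → run E
t=10: queue=[C] q_used=0 → run C
t=11: (idle)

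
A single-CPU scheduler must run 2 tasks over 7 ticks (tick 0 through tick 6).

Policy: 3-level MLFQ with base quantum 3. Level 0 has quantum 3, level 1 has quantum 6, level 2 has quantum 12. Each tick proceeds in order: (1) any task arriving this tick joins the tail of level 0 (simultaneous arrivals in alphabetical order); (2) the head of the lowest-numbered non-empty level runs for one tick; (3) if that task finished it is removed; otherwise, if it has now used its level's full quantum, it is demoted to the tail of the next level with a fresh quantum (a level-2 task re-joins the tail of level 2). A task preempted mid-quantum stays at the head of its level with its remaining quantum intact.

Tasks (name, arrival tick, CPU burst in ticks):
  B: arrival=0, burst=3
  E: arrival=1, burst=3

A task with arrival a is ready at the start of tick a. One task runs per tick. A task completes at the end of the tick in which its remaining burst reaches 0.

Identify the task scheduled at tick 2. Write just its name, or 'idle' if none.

running at tick 2 = B

t=0: L0/L1/L2 = B/-/- → run B
t=1: L0/L1/L2 = BE/-/- → run B
t=2: L0/L1/L2 = BE/-/- → run B
t=3: L0/L1/L2 = E/-/- → run E
t=4: L0/L1/L2 = E/-/- → run E
t=5: L0/L1/L2 = E/-/- → run E
t=6: (idle)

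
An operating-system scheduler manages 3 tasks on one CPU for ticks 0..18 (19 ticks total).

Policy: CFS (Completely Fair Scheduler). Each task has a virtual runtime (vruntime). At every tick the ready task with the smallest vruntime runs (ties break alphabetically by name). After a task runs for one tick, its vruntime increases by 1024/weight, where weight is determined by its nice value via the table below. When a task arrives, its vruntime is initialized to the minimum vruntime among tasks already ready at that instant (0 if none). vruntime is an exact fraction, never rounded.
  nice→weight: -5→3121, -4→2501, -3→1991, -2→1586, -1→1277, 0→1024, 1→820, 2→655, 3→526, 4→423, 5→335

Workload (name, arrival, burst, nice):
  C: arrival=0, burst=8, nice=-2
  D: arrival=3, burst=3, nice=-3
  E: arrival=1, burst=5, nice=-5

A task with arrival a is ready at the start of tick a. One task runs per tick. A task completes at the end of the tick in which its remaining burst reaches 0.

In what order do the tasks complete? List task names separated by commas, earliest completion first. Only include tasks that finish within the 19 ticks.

t=0: vr[C=0] → run C
t=1: vr[C=512/793 E=512/793] → run C
t=2: vr[C=1024/793 E=512/793] → run E
t=3: vr[C=1024/793 D=2409984/2474953 E=2409984/2474953] → run D
t=4: vr[C=1024/793 D=7332630016/4927631423 E=2409984/2474953] → run E
t=5: vr[C=1024/793 D=7332630016/4927631423 E=3222016/2474953] → run C
t=6: vr[C=1536/793 D=7332630016/4927631423 E=3222016/2474953] → run E
t=7: vr[C=1536/793 D=7332630016/4927631423 E=4034048/2474953] → run D
t=8: vr[C=1536/793 D=9866981888/4927631423 E=4034048/2474953] → run E
t=9: vr[C=1536/793 D=9866981888/4927631423 E=4846080/2474953] → run C
t=10: vr[C=2048/793 D=9866981888/4927631423 E=4846080/2474953] → run E
t=11: vr[C=2048/793 D=9866981888/4927631423] → run D
t=12: vr[C=2048/793] → run C
t=13: vr[C=2560/793] → run C
t=14: vr[C=3072/793] → run C
t=15: vr[C=3584/793] → run C
t=16: (idle)
t=17: (idle)
t=18: (idle)

completion order = E, D, C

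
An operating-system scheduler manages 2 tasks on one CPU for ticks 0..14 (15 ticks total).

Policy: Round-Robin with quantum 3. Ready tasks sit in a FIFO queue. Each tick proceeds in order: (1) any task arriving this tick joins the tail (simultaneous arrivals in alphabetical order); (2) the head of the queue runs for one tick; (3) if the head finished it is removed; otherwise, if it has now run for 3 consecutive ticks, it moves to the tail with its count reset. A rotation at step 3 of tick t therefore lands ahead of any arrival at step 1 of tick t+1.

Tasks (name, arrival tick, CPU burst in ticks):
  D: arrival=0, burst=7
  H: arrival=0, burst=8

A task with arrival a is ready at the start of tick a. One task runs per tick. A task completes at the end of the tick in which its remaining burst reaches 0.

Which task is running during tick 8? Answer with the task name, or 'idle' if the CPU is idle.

running at tick 8 = D

t=0: queue=[D,H] q_used=0 → run D
t=1: queue=[D,H] q_used=1 → run D
t=2: queue=[D,H] q_used=2 → run D
t=3: queue=[H,D] q_used=0 → run H
t=4: queue=[H,D] q_used=1 → run H
t=5: queue=[H,D] q_used=2 → run H
t=6: queue=[D,H] q_used=0 → run D
t=7: queue=[D,H] q_used=1 → run D
t=8: queue=[D,H] q_used=2 → run D
t=9: queue=[H,D] q_used=0 → run H
t=10: queue=[H,D] q_used=1 → run H
t=11: queue=[H,D] q_used=2 → run H
t=12: queue=[D,H] q_used=0 → run D
t=13: queue=[H] q_used=0 → run H
t=14: queue=[H] q_used=1 → run H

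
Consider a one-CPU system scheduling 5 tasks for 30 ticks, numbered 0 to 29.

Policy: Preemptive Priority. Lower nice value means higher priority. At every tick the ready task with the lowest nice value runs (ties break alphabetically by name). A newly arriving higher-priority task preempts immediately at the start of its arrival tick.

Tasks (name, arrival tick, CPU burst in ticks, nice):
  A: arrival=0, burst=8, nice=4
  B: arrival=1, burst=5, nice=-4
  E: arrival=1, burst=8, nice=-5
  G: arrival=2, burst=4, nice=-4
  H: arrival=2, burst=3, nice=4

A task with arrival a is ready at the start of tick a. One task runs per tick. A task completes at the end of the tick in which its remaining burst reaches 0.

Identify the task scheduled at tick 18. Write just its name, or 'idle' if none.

t=0: ready={A} → run A
t=1: ready={A,B,E} → run E
t=2: ready={A,B,E,G,H} → run E
t=3: ready={A,B,E,G,H} → run E
t=4: ready={A,B,E,G,H} → run E
t=5: ready={A,B,E,G,H} → run E
t=6: ready={A,B,E,G,H} → run E
t=7: ready={A,B,E,G,H} → run E
t=8: ready={A,B,E,G,H} → run E
t=9: ready={A,B,G,H} → run B
t=10: ready={A,B,G,H} → run B
t=11: ready={A,B,G,H} → run B
t=12: ready={A,B,G,H} → run B
t=13: ready={A,B,G,H} → run B
t=14: ready={A,G,H} → run G
t=15: ready={A,G,H} → run G
t=16: ready={A,G,H} → run G
t=17: ready={A,G,H} → run G
t=18: ready={A,H} → run A
t=19: ready={A,H} → run A
t=20: ready={A,H} → run A
t=21: ready={A,H} → run A
t=22: ready={A,H} → run A
t=23: ready={A,H} → run A
t=24: ready={A,H} → run A
t=25: ready={H} → run H
t=26: ready={H} → run H
t=27: ready={H} → run H
t=28: (idle)
t=29: (idle)

running at tick 18 = A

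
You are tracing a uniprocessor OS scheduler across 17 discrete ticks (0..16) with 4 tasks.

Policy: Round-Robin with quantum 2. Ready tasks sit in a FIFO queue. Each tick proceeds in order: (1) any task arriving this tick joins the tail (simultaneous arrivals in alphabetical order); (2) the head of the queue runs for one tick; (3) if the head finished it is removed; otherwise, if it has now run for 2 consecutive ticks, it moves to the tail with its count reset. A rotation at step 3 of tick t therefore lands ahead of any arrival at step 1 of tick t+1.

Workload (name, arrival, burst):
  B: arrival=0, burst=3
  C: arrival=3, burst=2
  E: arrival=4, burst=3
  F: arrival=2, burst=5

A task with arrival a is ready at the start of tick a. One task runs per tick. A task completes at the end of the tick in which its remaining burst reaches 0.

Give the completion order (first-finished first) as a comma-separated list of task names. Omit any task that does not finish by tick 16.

completion order = B, C, E, F

t=0: queue=[B] q_used=0 → run B
t=1: queue=[B] q_used=1 → run B
t=2: queue=[B,F] q_used=0 → run B
t=3: queue=[F,C] q_used=0 → run F
t=4: queue=[F,C,E] q_used=1 → run F
t=5: queue=[C,E,F] q_used=0 → run C
t=6: queue=[C,E,F] q_used=1 → run C
t=7: queue=[E,F] q_used=0 → run E
t=8: queue=[E,F] q_used=1 → run E
t=9: queue=[F,E] q_used=0 → run F
t=10: queue=[F,E] q_used=1 → run F
t=11: queue=[E,F] q_used=0 → run E
t=12: queue=[F] q_used=0 → run F
t=13: (idle)
t=14: (idle)
t=15: (idle)
t=16: (idle)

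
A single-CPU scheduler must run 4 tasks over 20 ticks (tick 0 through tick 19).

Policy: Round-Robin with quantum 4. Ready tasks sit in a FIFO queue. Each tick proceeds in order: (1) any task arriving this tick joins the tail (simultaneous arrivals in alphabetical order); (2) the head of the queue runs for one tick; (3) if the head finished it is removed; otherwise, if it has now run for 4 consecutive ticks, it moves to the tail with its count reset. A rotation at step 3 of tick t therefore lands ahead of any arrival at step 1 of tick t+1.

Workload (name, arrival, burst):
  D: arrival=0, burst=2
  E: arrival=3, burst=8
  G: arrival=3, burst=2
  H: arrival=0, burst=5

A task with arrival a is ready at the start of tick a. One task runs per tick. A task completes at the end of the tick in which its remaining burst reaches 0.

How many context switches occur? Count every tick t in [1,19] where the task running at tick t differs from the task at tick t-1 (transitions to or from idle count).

context switches = 6

t=0: queue=[D,H] q_used=0 → run D
t=1: queue=[D,H] q_used=1 → run D
t=2: queue=[H] q_used=0 → run H
t=3: queue=[H,E,G] q_used=1 → run H
t=4: queue=[H,E,G] q_used=2 → run H
t=5: queue=[H,E,G] q_used=3 → run H
t=6: queue=[E,G,H] q_used=0 → run E
t=7: queue=[E,G,H] q_used=1 → run E
t=8: queue=[E,G,H] q_used=2 → run E
t=9: queue=[E,G,H] q_used=3 → run E
t=10: queue=[G,H,E] q_used=0 → run G
t=11: queue=[G,H,E] q_used=1 → run G
t=12: queue=[H,E] q_used=0 → run H
t=13: queue=[E] q_used=0 → run E
t=14: queue=[E] q_used=1 → run E
t=15: queue=[E] q_used=2 → run E
t=16: queue=[E] q_used=3 → run E
t=17: (idle)
t=18: (idle)
t=19: (idle)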